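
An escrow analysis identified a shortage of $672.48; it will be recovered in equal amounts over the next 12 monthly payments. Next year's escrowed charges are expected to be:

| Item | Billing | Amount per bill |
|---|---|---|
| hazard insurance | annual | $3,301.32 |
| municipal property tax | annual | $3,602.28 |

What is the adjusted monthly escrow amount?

Hazard insurance = $3,301.32 annually
Municipal property tax = $3,602.28 annually
Combined annual = $3,301.32 + $3,602.28 = $6,903.60
Per month = $6,903.60 ÷ 12 = $575.30
Monthly shortage recovery: $672.48 / 12 = $56.04
Adjusted monthly = $575.30 + $56.04 = $631.34

$631.34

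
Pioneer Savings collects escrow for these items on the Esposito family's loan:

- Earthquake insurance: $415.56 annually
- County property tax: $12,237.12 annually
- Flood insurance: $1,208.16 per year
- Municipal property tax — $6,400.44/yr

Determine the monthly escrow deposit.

Earthquake insurance = $415.56
County property tax = $12,237.12
Flood insurance = $1,208.16
Municipal property tax = $6,400.44
Annual escrow total = $20,261.28
Per month = $20,261.28 ÷ 12 = $1,688.44

$1,688.44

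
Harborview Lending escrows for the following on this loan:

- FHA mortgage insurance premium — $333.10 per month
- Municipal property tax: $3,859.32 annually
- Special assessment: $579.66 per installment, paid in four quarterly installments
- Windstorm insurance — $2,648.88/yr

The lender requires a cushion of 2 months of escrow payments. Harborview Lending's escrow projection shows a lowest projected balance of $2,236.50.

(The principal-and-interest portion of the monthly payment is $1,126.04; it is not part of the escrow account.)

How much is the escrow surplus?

FHA mortgage insurance premium: $333.10 × 12 = $3,997.20 annually
Municipal property tax: $3,859.32 annually
Special assessment: $579.66 × 4 = $2,318.64 annually
Windstorm insurance: $2,648.88 annually
Yearly total = $3,997.20 + $3,859.32 + $2,318.64 + $2,648.88 = $12,824.04
Base monthly escrow = $12,824.04 / 12 = $1,068.67
Cushion = 2 × $1,068.67 = $2,137.34
Surplus = $2,236.50 − $2,137.34 = $99.16

$99.16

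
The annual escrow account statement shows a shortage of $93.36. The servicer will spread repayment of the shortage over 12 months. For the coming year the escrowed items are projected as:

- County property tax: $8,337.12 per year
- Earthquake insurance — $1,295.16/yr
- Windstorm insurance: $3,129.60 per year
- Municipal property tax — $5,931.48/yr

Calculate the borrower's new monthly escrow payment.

$1,565.56

County property tax — $8,337.12
Earthquake insurance — $1,295.16
Windstorm insurance — $3,129.60
Municipal property tax — $5,931.48
Total annual escrow = $18,693.36
Monthly = $18,693.36 / 12 = $1,557.78
Shortage spread = $93.36 / 12 = $7.78/mo
New monthly escrow = $1,557.78 + $7.78 = $1,565.56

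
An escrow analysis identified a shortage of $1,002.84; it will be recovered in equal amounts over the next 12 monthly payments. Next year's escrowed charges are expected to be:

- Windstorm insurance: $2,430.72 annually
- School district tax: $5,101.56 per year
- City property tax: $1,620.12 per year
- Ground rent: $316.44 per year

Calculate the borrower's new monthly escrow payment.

$872.64

Windstorm insurance = $2,430.72 per year
School district tax = $5,101.56 per year
City property tax = $1,620.12 per year
Ground rent = $316.44 per year
Yearly total = $2,430.72 + $5,101.56 + $1,620.12 + $316.44 = $9,468.84
Monthly escrow = $9,468.84 / 12 = $789.07
Monthly shortage recovery: $1,002.84 / 12 = $83.57
Adjusted monthly = $789.07 + $83.57 = $872.64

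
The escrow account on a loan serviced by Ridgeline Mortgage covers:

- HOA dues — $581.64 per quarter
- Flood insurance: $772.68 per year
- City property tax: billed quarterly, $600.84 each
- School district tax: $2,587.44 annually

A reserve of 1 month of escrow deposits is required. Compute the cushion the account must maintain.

HOA dues: $581.64 × 4 = $2,326.56 annually
Flood insurance: $772.68 annually
City property tax: $600.84 × 4 = $2,403.36 annually
School district tax: $2,587.44 annually
Yearly total = $8,090.04
Monthly escrow = $8,090.04 / 12 = $674.17
Required cushion = 1 × $674.17 = $674.17

$674.17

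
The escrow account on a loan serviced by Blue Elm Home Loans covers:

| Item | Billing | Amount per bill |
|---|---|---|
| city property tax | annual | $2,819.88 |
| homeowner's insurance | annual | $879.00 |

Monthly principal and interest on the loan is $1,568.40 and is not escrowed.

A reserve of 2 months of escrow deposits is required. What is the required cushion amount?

City property tax: $2,819.88 per year
Homeowner's insurance: $879.00 per year
Total annual escrow = $2,819.88 + $879.00 = $3,698.88
Monthly escrow = $3,698.88 / 12 = $308.24
Required cushion = 2 × $308.24 = $616.48

$616.48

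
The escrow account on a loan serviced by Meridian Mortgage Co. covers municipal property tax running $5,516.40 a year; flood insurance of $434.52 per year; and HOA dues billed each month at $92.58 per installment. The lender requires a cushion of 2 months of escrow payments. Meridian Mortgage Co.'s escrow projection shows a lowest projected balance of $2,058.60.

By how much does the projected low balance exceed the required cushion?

Municipal property tax — $5,516.40/yr
Flood insurance — $434.52/yr
HOA dues — $92.58 × 12 = $1,110.96/yr
Yearly total = $7,061.88
Per month = $7,061.88 ÷ 12 = $588.49
Cushion = 2 × $588.49 = $1,176.98
Excess over cushion: $2,058.60 − $1,176.98 = $881.62

$881.62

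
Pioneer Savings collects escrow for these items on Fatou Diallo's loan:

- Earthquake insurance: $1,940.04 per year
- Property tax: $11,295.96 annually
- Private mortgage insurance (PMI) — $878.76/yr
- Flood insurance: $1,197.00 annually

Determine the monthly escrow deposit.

$1,275.98

Earthquake insurance — $1,940.04/yr
Property tax — $11,295.96/yr
Private mortgage insurance (PMI) — $878.76/yr
Flood insurance — $1,197.00/yr
Yearly total = $1,940.04 + $11,295.96 + $878.76 + $1,197.00 = $15,311.76
Monthly escrow = $15,311.76 / 12 = $1,275.98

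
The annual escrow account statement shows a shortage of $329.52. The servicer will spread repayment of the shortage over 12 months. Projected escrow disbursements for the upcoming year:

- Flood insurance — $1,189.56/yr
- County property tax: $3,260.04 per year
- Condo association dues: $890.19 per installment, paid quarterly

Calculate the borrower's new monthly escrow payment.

Flood insurance: $1,189.56
County property tax: $3,260.04
Condo association dues: $890.19 × 4 = $3,560.76
Annual escrow total = $1,189.56 + $3,260.04 + $3,560.76 = $8,010.36
Base monthly escrow = $8,010.36 ÷ 12 = $667.53
Shortage spread = $329.52 / 12 = $27.46/mo
Adjusted monthly = $667.53 + $27.46 = $694.99

$694.99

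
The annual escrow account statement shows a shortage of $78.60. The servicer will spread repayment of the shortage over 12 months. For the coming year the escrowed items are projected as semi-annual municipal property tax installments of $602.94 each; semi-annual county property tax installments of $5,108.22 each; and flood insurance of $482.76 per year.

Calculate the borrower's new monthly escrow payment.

Municipal property tax = $602.94 × 2 = $1,205.88
County property tax = $5,108.22 × 2 = $10,216.44
Flood insurance = $482.76
Combined annual = $1,205.88 + $10,216.44 + $482.76 = $11,905.08
Monthly escrow = $11,905.08 ÷ 12 = $992.09
Shortage per month = $78.60 / 12 = $6.55
Adjusted monthly = $992.09 + $6.55 = $998.64

$998.64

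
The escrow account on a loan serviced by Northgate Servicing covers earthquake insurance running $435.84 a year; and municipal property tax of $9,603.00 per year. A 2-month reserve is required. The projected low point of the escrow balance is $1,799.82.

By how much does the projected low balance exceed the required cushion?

Earthquake insurance = $435.84 per year
Municipal property tax = $9,603.00 per year
Total annual escrow = $435.84 + $9,603.00 = $10,038.84
Base monthly escrow = $10,038.84 ÷ 12 = $836.57
Cushion = 2 × $836.57 = $1,673.14
Surplus = $1,799.82 − $1,673.14 = $126.68

$126.68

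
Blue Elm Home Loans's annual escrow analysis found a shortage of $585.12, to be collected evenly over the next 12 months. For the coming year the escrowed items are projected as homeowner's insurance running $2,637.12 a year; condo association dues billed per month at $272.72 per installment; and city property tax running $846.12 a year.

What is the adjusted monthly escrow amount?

Homeowner's insurance — $2,637.12 per year
Condo association dues — $272.72 × 12 = $3,272.64 per year
City property tax — $846.12 per year
Total annual escrow = $2,637.12 + $3,272.64 + $846.12 = $6,755.88
Per month = $6,755.88 / 12 = $562.99
Shortage per month = $585.12 ÷ 12 = $48.76
New monthly escrow = $562.99 + $48.76 = $611.75

$611.75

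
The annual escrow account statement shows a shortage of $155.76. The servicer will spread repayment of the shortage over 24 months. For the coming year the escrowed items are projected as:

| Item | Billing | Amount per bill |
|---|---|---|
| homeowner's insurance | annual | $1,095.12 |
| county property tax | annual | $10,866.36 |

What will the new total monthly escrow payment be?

Homeowner's insurance: $1,095.12 annually
County property tax: $10,866.36 annually
Combined annual = $1,095.12 + $10,866.36 = $11,961.48
Base monthly escrow = $11,961.48 / 12 = $996.79
Shortage spread = $155.76 ÷ 24 = $6.49/mo
New monthly escrow = $996.79 + $6.49 = $1,003.28

$1,003.28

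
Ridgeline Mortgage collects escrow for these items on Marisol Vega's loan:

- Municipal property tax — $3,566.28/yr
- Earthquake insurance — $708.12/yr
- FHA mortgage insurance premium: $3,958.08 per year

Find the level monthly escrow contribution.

$686.04

Municipal property tax — $3,566.28 per year
Earthquake insurance — $708.12 per year
FHA mortgage insurance premium — $3,958.08 per year
Annual escrow total = $8,232.48
Monthly = $8,232.48 / 12 = $686.04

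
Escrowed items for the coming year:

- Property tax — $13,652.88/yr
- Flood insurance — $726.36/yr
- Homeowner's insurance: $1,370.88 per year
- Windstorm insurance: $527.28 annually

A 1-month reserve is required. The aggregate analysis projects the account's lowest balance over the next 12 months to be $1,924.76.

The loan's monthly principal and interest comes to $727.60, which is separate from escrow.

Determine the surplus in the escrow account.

$568.31

Property tax: $13,652.88/yr
Flood insurance: $726.36/yr
Homeowner's insurance: $1,370.88/yr
Windstorm insurance: $527.28/yr
Annual escrow total = $13,652.88 + $726.36 + $1,370.88 + $527.28 = $16,277.40
Monthly = $16,277.40 / 12 = $1,356.45
Required cushion = 1 × $1,356.45 = $1,356.45
Excess over cushion: $1,924.76 − $1,356.45 = $568.31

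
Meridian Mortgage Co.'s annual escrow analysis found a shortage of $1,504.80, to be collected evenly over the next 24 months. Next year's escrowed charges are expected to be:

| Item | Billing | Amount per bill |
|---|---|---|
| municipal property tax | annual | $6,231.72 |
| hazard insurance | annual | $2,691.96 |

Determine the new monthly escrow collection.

$806.34

Municipal property tax: $6,231.72 annually
Hazard insurance: $2,691.96 annually
Combined annual = $8,923.68
Monthly escrow = $8,923.68 ÷ 12 = $743.64
Shortage per month = $1,504.80 / 24 = $62.70
New monthly escrow = $743.64 + $62.70 = $806.34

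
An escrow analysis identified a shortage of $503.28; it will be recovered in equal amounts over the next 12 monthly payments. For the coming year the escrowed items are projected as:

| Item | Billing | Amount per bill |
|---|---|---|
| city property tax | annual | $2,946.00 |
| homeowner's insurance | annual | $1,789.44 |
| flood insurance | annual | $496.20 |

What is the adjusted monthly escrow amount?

City property tax = $2,946.00/yr
Homeowner's insurance = $1,789.44/yr
Flood insurance = $496.20/yr
Total per year = $5,231.64
Base monthly escrow = $5,231.64 ÷ 12 = $435.97
Shortage per month = $503.28 ÷ 12 = $41.94
New monthly escrow = $435.97 + $41.94 = $477.91

$477.91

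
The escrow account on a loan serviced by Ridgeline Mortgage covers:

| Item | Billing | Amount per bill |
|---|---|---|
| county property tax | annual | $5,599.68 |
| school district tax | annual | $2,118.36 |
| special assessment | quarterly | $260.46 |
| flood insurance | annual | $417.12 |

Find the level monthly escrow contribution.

$764.75

County property tax: $5,599.68 annually
School district tax: $2,118.36 annually
Special assessment: $260.46 × 4 = $1,041.84 annually
Flood insurance: $417.12 annually
Yearly total = $5,599.68 + $2,118.36 + $1,041.84 + $417.12 = $9,177.00
Base monthly escrow = $9,177.00 ÷ 12 = $764.75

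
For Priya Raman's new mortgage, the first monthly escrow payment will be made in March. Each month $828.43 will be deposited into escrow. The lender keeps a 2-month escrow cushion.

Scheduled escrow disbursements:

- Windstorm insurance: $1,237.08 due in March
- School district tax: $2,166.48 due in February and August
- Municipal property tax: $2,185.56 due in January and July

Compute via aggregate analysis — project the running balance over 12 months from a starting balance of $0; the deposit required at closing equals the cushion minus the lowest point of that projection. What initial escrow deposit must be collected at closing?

Cushion = 2 × $828.43 = $1,656.86
Trial balance (start $0, +$828.43 each month, − disbursements):
  Mar: +$828.43 − $1,237.08 → -$408.65
  Apr: +$828.43 → $419.78
  May: +$828.43 → $1,248.21
  Jun: +$828.43 → $2,076.64
  Jul: +$828.43 − $2,185.56 → $719.51
  Aug: +$828.43 − $2,166.48 → -$618.54
  Sep: +$828.43 → $209.89
  Oct: +$828.43 → $1,038.32
  Nov: +$828.43 → $1,866.75
  Dec: +$828.43 → $2,695.18
  Jan: +$828.43 − $2,185.56 → $1,338.05
  Feb: +$828.43 − $2,166.48 → $0.00
Lowest trial balance = -$618.54 (Aug)
Initial deposit = cushion − low point = $1,656.86 − (-$618.54) = $2,275.40

$2,275.40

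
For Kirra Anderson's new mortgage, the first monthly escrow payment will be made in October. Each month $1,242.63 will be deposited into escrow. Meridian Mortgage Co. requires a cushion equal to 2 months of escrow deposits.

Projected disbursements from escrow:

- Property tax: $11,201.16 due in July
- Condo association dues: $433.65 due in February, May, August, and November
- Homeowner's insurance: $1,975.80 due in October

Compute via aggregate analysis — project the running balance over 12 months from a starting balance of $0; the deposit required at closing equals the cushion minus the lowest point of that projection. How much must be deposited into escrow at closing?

$4,536.87

Cushion = 2 × $1,242.63 = $2,485.26
Trial balance (start $0, +$1,242.63 each month, − disbursements):
  Oct: +$1,242.63 − $1,975.80 → -$733.17
  Nov: +$1,242.63 − $433.65 → $75.81
  Dec: +$1,242.63 → $1,318.44
  Jan: +$1,242.63 → $2,561.07
  Feb: +$1,242.63 − $433.65 → $3,370.05
  Mar: +$1,242.63 → $4,612.68
  Apr: +$1,242.63 → $5,855.31
  May: +$1,242.63 − $433.65 → $6,664.29
  Jun: +$1,242.63 → $7,906.92
  Jul: +$1,242.63 − $11,201.16 → -$2,051.61
  Aug: +$1,242.63 − $433.65 → -$1,242.63
  Sep: +$1,242.63 → $0.00
Lowest trial balance = -$2,051.61 (Jul)
Initial deposit = cushion − low point = $2,485.26 − (-$2,051.61) = $4,536.87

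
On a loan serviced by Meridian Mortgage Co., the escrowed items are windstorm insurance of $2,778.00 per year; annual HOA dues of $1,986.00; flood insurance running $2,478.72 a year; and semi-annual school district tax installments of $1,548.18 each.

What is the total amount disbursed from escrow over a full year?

$10,339.08

Windstorm insurance = $2,778.00 annually
HOA dues = $1,986.00 annually
Flood insurance = $2,478.72 annually
School district tax = $1,548.18 × 2 = $3,096.36 annually
Annual escrow total = $2,778.00 + $1,986.00 + $2,478.72 + $3,096.36 = $10,339.08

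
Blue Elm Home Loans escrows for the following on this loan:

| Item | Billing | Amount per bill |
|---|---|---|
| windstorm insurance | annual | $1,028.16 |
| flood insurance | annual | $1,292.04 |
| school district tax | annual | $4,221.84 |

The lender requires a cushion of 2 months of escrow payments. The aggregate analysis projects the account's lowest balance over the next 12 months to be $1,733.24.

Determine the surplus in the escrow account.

Windstorm insurance — $1,028.16 annually
Flood insurance — $1,292.04 annually
School district tax — $4,221.84 annually
Total annual escrow = $1,028.16 + $1,292.04 + $4,221.84 = $6,542.04
Monthly = $6,542.04 ÷ 12 = $545.17
Required reserve = 2 × $545.17 = $1,090.34
Surplus = $1,733.24 − $1,090.34 = $642.90

$642.90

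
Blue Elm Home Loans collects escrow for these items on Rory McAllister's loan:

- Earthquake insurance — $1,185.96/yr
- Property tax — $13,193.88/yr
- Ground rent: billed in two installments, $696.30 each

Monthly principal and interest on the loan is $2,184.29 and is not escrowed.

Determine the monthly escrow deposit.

Earthquake insurance = $1,185.96
Property tax = $13,193.88
Ground rent = $696.30 × 2 = $1,392.60
Total annual escrow = $1,185.96 + $13,193.88 + $1,392.60 = $15,772.44
Per month = $15,772.44 / 12 = $1,314.37

$1,314.37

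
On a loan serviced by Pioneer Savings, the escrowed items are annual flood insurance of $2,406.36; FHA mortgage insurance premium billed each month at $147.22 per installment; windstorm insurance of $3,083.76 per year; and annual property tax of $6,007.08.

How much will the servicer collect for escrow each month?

Flood insurance: $2,406.36 per year
FHA mortgage insurance premium: $147.22 × 12 = $1,766.64 per year
Windstorm insurance: $3,083.76 per year
Property tax: $6,007.08 per year
Yearly total = $2,406.36 + $1,766.64 + $3,083.76 + $6,007.08 = $13,263.84
Monthly = $13,263.84 ÷ 12 = $1,105.32

$1,105.32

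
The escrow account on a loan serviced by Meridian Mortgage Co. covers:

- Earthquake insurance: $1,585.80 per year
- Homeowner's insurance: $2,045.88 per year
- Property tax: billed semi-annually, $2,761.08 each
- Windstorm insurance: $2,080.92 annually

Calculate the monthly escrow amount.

$936.23

Earthquake insurance: $1,585.80 annually
Homeowner's insurance: $2,045.88 annually
Property tax: $2,761.08 × 2 = $5,522.16 annually
Windstorm insurance: $2,080.92 annually
Total annual escrow = $1,585.80 + $2,045.88 + $5,522.16 + $2,080.92 = $11,234.76
Monthly = $11,234.76 / 12 = $936.23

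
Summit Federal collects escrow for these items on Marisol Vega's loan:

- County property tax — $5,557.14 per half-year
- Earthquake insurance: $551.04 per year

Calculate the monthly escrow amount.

$972.11

County property tax — $5,557.14 × 2 = $11,114.28 per year
Earthquake insurance — $551.04 per year
Total annual escrow = $11,665.32
Monthly escrow = $11,665.32 / 12 = $972.11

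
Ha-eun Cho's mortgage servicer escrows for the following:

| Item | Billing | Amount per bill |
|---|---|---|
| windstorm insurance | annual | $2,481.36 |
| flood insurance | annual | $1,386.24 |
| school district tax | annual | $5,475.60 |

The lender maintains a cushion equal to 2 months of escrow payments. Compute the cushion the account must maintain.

$1,557.20

Windstorm insurance: $2,481.36 annually
Flood insurance: $1,386.24 annually
School district tax: $5,475.60 annually
Total per year = $2,481.36 + $1,386.24 + $5,475.60 = $9,343.20
Monthly escrow = $9,343.20 / 12 = $778.60
Reserve = 2 × $778.60 = $1,557.20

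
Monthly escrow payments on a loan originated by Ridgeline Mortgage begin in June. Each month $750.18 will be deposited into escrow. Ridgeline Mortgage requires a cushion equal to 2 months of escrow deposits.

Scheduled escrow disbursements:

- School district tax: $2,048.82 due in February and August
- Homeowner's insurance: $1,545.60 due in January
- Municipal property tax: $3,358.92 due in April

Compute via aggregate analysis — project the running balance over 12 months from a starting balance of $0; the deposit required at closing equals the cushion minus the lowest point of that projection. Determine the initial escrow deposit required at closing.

$2,250.54

Cushion = 2 × $750.18 = $1,500.36
Trial balance (start $0, +$750.18 each month, − disbursements):
  Jun: +$750.18 → $750.18
  Jul: +$750.18 → $1,500.36
  Aug: +$750.18 − $2,048.82 → $201.72
  Sep: +$750.18 → $951.90
  Oct: +$750.18 → $1,702.08
  Nov: +$750.18 → $2,452.26
  Dec: +$750.18 → $3,202.44
  Jan: +$750.18 − $1,545.60 → $2,407.02
  Feb: +$750.18 − $2,048.82 → $1,108.38
  Mar: +$750.18 → $1,858.56
  Apr: +$750.18 − $3,358.92 → -$750.18
  May: +$750.18 → $0.00
Lowest trial balance = -$750.18 (Apr)
Initial deposit = cushion − low point = $1,500.36 − (-$750.18) = $2,250.54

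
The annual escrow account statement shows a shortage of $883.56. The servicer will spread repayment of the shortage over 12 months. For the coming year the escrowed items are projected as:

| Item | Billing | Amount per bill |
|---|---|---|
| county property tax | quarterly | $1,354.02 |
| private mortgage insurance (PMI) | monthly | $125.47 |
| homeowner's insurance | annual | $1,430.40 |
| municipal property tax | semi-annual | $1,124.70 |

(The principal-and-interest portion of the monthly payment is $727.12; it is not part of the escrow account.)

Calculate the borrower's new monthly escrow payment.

County property tax — $1,354.02 × 4 = $5,416.08 per year
Private mortgage insurance (PMI) — $125.47 × 12 = $1,505.64 per year
Homeowner's insurance — $1,430.40 per year
Municipal property tax — $1,124.70 × 2 = $2,249.40 per year
Combined annual = $5,416.08 + $1,505.64 + $1,430.40 + $2,249.40 = $10,601.52
Per month = $10,601.52 ÷ 12 = $883.46
Monthly shortage recovery: $883.56 / 12 = $73.63
Adjusted monthly = $883.46 + $73.63 = $957.09

$957.09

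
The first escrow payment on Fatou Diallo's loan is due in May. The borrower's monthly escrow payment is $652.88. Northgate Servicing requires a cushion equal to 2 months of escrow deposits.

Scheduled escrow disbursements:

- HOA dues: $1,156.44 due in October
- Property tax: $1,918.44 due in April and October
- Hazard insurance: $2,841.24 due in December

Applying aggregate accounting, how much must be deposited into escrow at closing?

$1,998.84

Cushion = 2 × $652.88 = $1,305.76
Trial balance (start $0, +$652.88 each month, − disbursements):
  May: +$652.88 → $652.88
  Jun: +$652.88 → $1,305.76
  Jul: +$652.88 → $1,958.64
  Aug: +$652.88 → $2,611.52
  Sep: +$652.88 → $3,264.40
  Oct: +$652.88 − $3,074.88 → $842.40
  Nov: +$652.88 → $1,495.28
  Dec: +$652.88 − $2,841.24 → -$693.08
  Jan: +$652.88 → -$40.20
  Feb: +$652.88 → $612.68
  Mar: +$652.88 → $1,265.56
  Apr: +$652.88 − $1,918.44 → $0.00
Lowest trial balance = -$693.08 (Dec)
Initial deposit = cushion − low point = $1,305.76 − (-$693.08) = $1,998.84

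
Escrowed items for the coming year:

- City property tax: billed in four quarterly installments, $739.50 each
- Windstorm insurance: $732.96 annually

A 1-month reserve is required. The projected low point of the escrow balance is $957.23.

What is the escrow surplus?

City property tax: $739.50 × 4 = $2,958.00/yr
Windstorm insurance: $732.96/yr
Total annual escrow = $2,958.00 + $732.96 = $3,690.96
Monthly escrow = $3,690.96 / 12 = $307.58
Cushion = 1 × $307.58 = $307.58
Surplus = $957.23 − $307.58 = $649.65

$649.65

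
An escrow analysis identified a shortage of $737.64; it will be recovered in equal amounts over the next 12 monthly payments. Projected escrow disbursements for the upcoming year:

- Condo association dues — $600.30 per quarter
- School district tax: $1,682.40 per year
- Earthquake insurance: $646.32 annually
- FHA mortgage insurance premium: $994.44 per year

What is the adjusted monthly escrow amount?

$538.50

Condo association dues — $600.30 × 4 = $2,401.20 per year
School district tax — $1,682.40 per year
Earthquake insurance — $646.32 per year
FHA mortgage insurance premium — $994.44 per year
Annual escrow total = $2,401.20 + $1,682.40 + $646.32 + $994.44 = $5,724.36
Monthly escrow = $5,724.36 / 12 = $477.03
Monthly shortage recovery: $737.64 / 12 = $61.47
New monthly escrow = $477.03 + $61.47 = $538.50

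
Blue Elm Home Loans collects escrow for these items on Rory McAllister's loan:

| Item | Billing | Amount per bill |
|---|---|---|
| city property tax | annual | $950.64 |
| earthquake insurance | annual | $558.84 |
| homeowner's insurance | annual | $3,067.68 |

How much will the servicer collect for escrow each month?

City property tax — $950.64 per year
Earthquake insurance — $558.84 per year
Homeowner's insurance — $3,067.68 per year
Yearly total = $950.64 + $558.84 + $3,067.68 = $4,577.16
Monthly escrow = $4,577.16 ÷ 12 = $381.43

$381.43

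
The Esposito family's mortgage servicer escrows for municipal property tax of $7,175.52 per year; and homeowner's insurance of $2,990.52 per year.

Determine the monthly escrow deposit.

Municipal property tax: $7,175.52
Homeowner's insurance: $2,990.52
Total annual escrow = $10,166.04
Per month = $10,166.04 ÷ 12 = $847.17

$847.17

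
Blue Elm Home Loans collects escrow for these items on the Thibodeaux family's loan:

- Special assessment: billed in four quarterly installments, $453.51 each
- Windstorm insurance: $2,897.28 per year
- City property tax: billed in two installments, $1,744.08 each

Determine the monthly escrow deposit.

$683.29

Special assessment: $453.51 × 4 = $1,814.04
Windstorm insurance: $2,897.28
City property tax: $1,744.08 × 2 = $3,488.16
Combined annual = $8,199.48
Monthly escrow = $8,199.48 / 12 = $683.29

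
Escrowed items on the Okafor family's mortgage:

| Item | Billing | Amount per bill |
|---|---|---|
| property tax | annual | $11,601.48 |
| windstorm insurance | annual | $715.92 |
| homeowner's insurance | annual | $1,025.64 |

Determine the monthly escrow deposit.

Property tax — $11,601.48 per year
Windstorm insurance — $715.92 per year
Homeowner's insurance — $1,025.64 per year
Combined annual = $11,601.48 + $715.92 + $1,025.64 = $13,343.04
Base monthly escrow = $13,343.04 ÷ 12 = $1,111.92

$1,111.92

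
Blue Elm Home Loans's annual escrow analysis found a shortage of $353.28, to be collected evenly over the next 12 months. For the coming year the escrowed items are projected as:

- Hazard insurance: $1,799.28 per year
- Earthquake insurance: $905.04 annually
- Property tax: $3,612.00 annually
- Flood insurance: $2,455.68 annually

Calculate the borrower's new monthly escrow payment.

Hazard insurance — $1,799.28 per year
Earthquake insurance — $905.04 per year
Property tax — $3,612.00 per year
Flood insurance — $2,455.68 per year
Total per year = $1,799.28 + $905.04 + $3,612.00 + $2,455.68 = $8,772.00
Per month = $8,772.00 ÷ 12 = $731.00
Monthly shortage recovery: $353.28 / 12 = $29.44
Adjusted monthly = $731.00 + $29.44 = $760.44

$760.44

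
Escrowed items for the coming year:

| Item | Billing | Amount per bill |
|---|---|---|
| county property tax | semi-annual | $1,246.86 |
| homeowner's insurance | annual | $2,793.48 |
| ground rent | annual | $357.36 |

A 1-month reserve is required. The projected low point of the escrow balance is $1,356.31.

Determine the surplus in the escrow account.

$885.93

County property tax = $1,246.86 × 2 = $2,493.72/yr
Homeowner's insurance = $2,793.48/yr
Ground rent = $357.36/yr
Combined annual = $5,644.56
Monthly escrow = $5,644.56 / 12 = $470.38
Required cushion = 1 × $470.38 = $470.38
Surplus = $1,356.31 − $470.38 = $885.93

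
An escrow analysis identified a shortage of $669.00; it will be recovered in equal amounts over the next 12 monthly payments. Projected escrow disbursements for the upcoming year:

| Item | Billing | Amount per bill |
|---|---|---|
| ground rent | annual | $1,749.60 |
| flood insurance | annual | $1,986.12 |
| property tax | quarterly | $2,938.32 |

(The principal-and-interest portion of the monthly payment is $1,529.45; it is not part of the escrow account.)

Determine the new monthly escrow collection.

Ground rent — $1,749.60 per year
Flood insurance — $1,986.12 per year
Property tax — $2,938.32 × 4 = $11,753.28 per year
Total annual escrow = $1,749.60 + $1,986.12 + $11,753.28 = $15,489.00
Monthly escrow = $15,489.00 ÷ 12 = $1,290.75
Shortage per month = $669.00 / 12 = $55.75
Adjusted monthly = $1,290.75 + $55.75 = $1,346.50

$1,346.50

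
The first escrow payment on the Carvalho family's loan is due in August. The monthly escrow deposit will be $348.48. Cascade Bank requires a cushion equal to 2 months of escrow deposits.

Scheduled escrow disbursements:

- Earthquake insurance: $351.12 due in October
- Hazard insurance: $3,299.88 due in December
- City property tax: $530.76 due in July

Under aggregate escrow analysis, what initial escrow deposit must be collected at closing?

Cushion = 2 × $348.48 = $696.96
Trial balance (start $0, +$348.48 each month, − disbursements):
  Aug: +$348.48 → $348.48
  Sep: +$348.48 → $696.96
  Oct: +$348.48 − $351.12 → $694.32
  Nov: +$348.48 → $1,042.80
  Dec: +$348.48 − $3,299.88 → -$1,908.60
  Jan: +$348.48 → -$1,560.12
  Feb: +$348.48 → -$1,211.64
  Mar: +$348.48 → -$863.16
  Apr: +$348.48 → -$514.68
  May: +$348.48 → -$166.20
  Jun: +$348.48 → $182.28
  Jul: +$348.48 − $530.76 → $0.00
Lowest trial balance = -$1,908.60 (Dec)
Initial deposit = cushion − low point = $696.96 − (-$1,908.60) = $2,605.56

$2,605.56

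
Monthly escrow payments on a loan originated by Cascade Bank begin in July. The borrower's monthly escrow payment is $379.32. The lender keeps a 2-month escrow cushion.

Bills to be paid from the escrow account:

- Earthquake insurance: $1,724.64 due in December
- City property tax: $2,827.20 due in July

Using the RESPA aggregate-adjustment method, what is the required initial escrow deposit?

$3,206.52

Cushion = 2 × $379.32 = $758.64
Trial balance (start $0, +$379.32 each month, − disbursements):
  Jul: +$379.32 − $2,827.20 → -$2,447.88
  Aug: +$379.32 → -$2,068.56
  Sep: +$379.32 → -$1,689.24
  Oct: +$379.32 → -$1,309.92
  Nov: +$379.32 → -$930.60
  Dec: +$379.32 − $1,724.64 → -$2,275.92
  Jan: +$379.32 → -$1,896.60
  Feb: +$379.32 → -$1,517.28
  Mar: +$379.32 → -$1,137.96
  Apr: +$379.32 → -$758.64
  May: +$379.32 → -$379.32
  Jun: +$379.32 → $0.00
Lowest trial balance = -$2,447.88 (Jul)
Initial deposit = cushion − low point = $758.64 − (-$2,447.88) = $3,206.52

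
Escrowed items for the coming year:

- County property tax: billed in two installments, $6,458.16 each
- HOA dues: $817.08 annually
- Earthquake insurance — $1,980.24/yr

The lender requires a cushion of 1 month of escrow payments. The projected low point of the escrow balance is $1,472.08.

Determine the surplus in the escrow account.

$162.61

County property tax = $6,458.16 × 2 = $12,916.32 per year
HOA dues = $817.08 per year
Earthquake insurance = $1,980.24 per year
Total annual escrow = $12,916.32 + $817.08 + $1,980.24 = $15,713.64
Per month = $15,713.64 / 12 = $1,309.47
Cushion = 1 × $1,309.47 = $1,309.47
Surplus = $1,472.08 − $1,309.47 = $162.61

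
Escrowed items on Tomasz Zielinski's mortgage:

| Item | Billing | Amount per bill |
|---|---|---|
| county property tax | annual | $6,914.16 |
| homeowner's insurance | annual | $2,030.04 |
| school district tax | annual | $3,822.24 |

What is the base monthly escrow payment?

$1,063.87

County property tax — $6,914.16
Homeowner's insurance — $2,030.04
School district tax — $3,822.24
Yearly total = $12,766.44
Base monthly escrow = $12,766.44 ÷ 12 = $1,063.87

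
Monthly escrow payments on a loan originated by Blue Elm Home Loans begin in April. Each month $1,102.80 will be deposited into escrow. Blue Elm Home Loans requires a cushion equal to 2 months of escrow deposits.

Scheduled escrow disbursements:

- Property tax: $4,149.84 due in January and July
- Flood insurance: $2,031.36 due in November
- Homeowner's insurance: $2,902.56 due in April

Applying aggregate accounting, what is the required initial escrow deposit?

$4,846.80

Cushion = 2 × $1,102.80 = $2,205.60
Trial balance (start $0, +$1,102.80 each month, − disbursements):
  Apr: +$1,102.80 − $2,902.56 → -$1,799.76
  May: +$1,102.80 → -$696.96
  Jun: +$1,102.80 → $405.84
  Jul: +$1,102.80 − $4,149.84 → -$2,641.20
  Aug: +$1,102.80 → -$1,538.40
  Sep: +$1,102.80 → -$435.60
  Oct: +$1,102.80 → $667.20
  Nov: +$1,102.80 − $2,031.36 → -$261.36
  Dec: +$1,102.80 → $841.44
  Jan: +$1,102.80 − $4,149.84 → -$2,205.60
  Feb: +$1,102.80 → -$1,102.80
  Mar: +$1,102.80 → $0.00
Lowest trial balance = -$2,641.20 (Jul)
Initial deposit = cushion − low point = $2,205.60 − (-$2,641.20) = $4,846.80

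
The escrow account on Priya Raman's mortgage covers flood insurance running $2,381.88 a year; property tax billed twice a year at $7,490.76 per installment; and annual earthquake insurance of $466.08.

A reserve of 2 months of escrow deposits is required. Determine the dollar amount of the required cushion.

Flood insurance = $2,381.88 per year
Property tax = $7,490.76 × 2 = $14,981.52 per year
Earthquake insurance = $466.08 per year
Annual escrow total = $2,381.88 + $14,981.52 + $466.08 = $17,829.48
Monthly = $17,829.48 ÷ 12 = $1,485.79
Reserve = 2 × $1,485.79 = $2,971.58

$2,971.58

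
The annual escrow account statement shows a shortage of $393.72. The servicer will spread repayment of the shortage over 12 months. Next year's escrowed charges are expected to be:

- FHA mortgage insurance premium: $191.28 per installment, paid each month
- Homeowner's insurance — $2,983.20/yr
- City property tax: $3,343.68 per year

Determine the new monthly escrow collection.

FHA mortgage insurance premium — $191.28 × 12 = $2,295.36 annually
Homeowner's insurance — $2,983.20 annually
City property tax — $3,343.68 annually
Combined annual = $8,622.24
Monthly escrow = $8,622.24 ÷ 12 = $718.52
Shortage per month = $393.72 / 12 = $32.81
New monthly escrow = $718.52 + $32.81 = $751.33

$751.33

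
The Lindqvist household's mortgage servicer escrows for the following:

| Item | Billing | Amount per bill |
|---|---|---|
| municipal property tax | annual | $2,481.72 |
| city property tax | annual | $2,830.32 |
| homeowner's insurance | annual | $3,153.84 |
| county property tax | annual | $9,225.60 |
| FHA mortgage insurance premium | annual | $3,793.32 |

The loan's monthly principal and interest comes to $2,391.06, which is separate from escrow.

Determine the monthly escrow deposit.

$1,790.40

Municipal property tax: $2,481.72 per year
City property tax: $2,830.32 per year
Homeowner's insurance: $3,153.84 per year
County property tax: $9,225.60 per year
FHA mortgage insurance premium: $3,793.32 per year
Total annual escrow = $2,481.72 + $2,830.32 + $3,153.84 + $9,225.60 + $3,793.32 = $21,484.80
Monthly = $21,484.80 / 12 = $1,790.40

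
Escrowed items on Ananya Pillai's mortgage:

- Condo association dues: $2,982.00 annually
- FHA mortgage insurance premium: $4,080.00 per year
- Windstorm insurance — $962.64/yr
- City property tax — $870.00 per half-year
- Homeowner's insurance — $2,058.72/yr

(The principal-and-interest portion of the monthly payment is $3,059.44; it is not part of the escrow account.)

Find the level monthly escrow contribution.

$985.28

Condo association dues: $2,982.00/yr
FHA mortgage insurance premium: $4,080.00/yr
Windstorm insurance: $962.64/yr
City property tax: $870.00 × 2 = $1,740.00/yr
Homeowner's insurance: $2,058.72/yr
Total annual escrow = $11,823.36
Per month = $11,823.36 / 12 = $985.28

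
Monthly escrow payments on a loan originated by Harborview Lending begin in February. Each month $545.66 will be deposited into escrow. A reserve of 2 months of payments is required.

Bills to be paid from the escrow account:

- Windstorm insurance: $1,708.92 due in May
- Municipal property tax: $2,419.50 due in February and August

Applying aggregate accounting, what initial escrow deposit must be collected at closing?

Cushion = 2 × $545.66 = $1,091.32
Trial balance (start $0, +$545.66 each month, − disbursements):
  Feb: +$545.66 − $2,419.50 → -$1,873.84
  Mar: +$545.66 → -$1,328.18
  Apr: +$545.66 → -$782.52
  May: +$545.66 − $1,708.92 → -$1,945.78
  Jun: +$545.66 → -$1,400.12
  Jul: +$545.66 → -$854.46
  Aug: +$545.66 − $2,419.50 → -$2,728.30
  Sep: +$545.66 → -$2,182.64
  Oct: +$545.66 → -$1,636.98
  Nov: +$545.66 → -$1,091.32
  Dec: +$545.66 → -$545.66
  Jan: +$545.66 → $0.00
Lowest trial balance = -$2,728.30 (Aug)
Initial deposit = cushion − low point = $1,091.32 − (-$2,728.30) = $3,819.62

$3,819.62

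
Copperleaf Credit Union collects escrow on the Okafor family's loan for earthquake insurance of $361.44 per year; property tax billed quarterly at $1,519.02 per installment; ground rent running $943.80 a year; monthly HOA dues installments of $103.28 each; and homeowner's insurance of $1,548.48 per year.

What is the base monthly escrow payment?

Earthquake insurance: $361.44/yr
Property tax: $1,519.02 × 4 = $6,076.08/yr
Ground rent: $943.80/yr
HOA dues: $103.28 × 12 = $1,239.36/yr
Homeowner's insurance: $1,548.48/yr
Yearly total = $361.44 + $6,076.08 + $943.80 + $1,239.36 + $1,548.48 = $10,169.16
Per month = $10,169.16 / 12 = $847.43

$847.43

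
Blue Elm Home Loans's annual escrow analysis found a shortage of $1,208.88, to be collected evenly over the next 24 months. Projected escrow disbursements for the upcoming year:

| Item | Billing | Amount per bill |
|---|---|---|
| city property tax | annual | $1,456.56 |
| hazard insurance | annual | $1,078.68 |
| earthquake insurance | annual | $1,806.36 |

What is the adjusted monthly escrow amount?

City property tax: $1,456.56 per year
Hazard insurance: $1,078.68 per year
Earthquake insurance: $1,806.36 per year
Yearly total = $1,456.56 + $1,078.68 + $1,806.36 = $4,341.60
Monthly escrow = $4,341.60 / 12 = $361.80
Monthly shortage recovery: $1,208.88 / 24 = $50.37
New monthly escrow = $361.80 + $50.37 = $412.17

$412.17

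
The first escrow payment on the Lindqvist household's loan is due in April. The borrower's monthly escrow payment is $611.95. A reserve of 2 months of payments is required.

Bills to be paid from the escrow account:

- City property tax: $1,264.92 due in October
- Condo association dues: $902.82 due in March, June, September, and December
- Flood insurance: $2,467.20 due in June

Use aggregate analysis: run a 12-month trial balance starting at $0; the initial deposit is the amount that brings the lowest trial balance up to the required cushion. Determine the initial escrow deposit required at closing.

Cushion = 2 × $611.95 = $1,223.90
Trial balance (start $0, +$611.95 each month, − disbursements):
  Apr: +$611.95 → $611.95
  May: +$611.95 → $1,223.90
  Jun: +$611.95 − $3,370.02 → -$1,534.17
  Jul: +$611.95 → -$922.22
  Aug: +$611.95 → -$310.27
  Sep: +$611.95 − $902.82 → -$601.14
  Oct: +$611.95 − $1,264.92 → -$1,254.11
  Nov: +$611.95 → -$642.16
  Dec: +$611.95 − $902.82 → -$933.03
  Jan: +$611.95 → -$321.08
  Feb: +$611.95 → $290.87
  Mar: +$611.95 − $902.82 → $0.00
Lowest trial balance = -$1,534.17 (Jun)
Initial deposit = cushion − low point = $1,223.90 − (-$1,534.17) = $2,758.07

$2,758.07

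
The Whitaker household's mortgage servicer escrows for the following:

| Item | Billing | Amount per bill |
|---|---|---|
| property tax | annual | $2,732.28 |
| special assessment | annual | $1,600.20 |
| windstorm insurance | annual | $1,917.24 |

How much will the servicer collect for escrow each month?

$520.81

Property tax: $2,732.28/yr
Special assessment: $1,600.20/yr
Windstorm insurance: $1,917.24/yr
Total per year = $6,249.72
Per month = $6,249.72 / 12 = $520.81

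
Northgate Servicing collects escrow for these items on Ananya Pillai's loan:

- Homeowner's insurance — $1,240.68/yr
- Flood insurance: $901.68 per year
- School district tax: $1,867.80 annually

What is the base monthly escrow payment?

$334.18

Homeowner's insurance — $1,240.68 annually
Flood insurance — $901.68 annually
School district tax — $1,867.80 annually
Total per year = $4,010.16
Base monthly escrow = $4,010.16 ÷ 12 = $334.18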